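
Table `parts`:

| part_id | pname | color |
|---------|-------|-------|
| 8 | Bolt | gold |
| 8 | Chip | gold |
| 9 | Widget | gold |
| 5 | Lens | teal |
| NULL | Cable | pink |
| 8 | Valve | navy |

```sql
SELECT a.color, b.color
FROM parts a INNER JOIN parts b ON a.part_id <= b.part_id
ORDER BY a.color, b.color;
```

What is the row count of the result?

18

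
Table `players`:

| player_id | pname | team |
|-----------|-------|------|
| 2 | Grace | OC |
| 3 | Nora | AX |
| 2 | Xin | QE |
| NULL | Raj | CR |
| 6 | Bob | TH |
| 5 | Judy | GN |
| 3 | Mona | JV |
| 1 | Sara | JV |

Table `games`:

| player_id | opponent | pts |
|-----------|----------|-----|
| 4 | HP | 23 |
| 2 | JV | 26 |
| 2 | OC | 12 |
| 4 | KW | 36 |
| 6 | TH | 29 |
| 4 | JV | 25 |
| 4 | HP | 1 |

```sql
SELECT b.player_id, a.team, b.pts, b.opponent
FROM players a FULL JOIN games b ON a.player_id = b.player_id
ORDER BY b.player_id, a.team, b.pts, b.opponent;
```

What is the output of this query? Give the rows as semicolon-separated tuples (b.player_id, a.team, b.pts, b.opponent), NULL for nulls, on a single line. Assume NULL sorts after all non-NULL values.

(2, OC, 12, OC); (2, OC, 26, JV); (2, QE, 12, OC); (2, QE, 26, JV); (4, NULL, 1, HP); (4, NULL, 23, HP); (4, NULL, 25, JV); (4, NULL, 36, KW); (6, TH, 29, TH); (NULL, AX, NULL, NULL); (NULL, CR, NULL, NULL); (NULL, GN, NULL, NULL); (NULL, JV, NULL, NULL); (NULL, JV, NULL, NULL)

FULL OUTER JOIN keeps every row from both sides; unmatched rows get NULL for the other side's columns.
Matching on a.player_id = b.player_id. A NULL in a compared column never satisfies the condition.
- a row (player_id=2): matches 2 b row(s) → 2 output row(s).
- a row (player_id=3): no match → kept, b columns NULL.
- a row (player_id=2): matches 2 b row(s) → 2 output row(s).
- a row (player_id=NULL): no match → kept, b columns NULL.
- a row (player_id=6): matches 1 b row(s) → 1 output row(s).
- a row (player_id=5): no match → kept, b columns NULL.
- a row (player_id=3): no match → kept, b columns NULL.
- a row (player_id=1): no match → kept, b columns NULL.
- 4 b row(s) had no a match → kept, a columns NULL.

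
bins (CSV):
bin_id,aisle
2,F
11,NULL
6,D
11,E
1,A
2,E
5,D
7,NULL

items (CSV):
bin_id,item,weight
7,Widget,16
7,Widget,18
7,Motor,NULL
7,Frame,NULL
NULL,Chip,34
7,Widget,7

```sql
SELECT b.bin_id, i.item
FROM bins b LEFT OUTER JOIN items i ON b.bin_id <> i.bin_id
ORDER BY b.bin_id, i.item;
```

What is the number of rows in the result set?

LEFT JOIN keeps every row from `bins`; unmatched rows get NULL for `items`'s columns.
Matching on b.bin_id <> i.bin_id. A NULL in a compared column never satisfies the condition.
Matched pairs: 35; unmatched b rows kept: 1.
Total: 35 matched + 1 padded = 36 rows.

36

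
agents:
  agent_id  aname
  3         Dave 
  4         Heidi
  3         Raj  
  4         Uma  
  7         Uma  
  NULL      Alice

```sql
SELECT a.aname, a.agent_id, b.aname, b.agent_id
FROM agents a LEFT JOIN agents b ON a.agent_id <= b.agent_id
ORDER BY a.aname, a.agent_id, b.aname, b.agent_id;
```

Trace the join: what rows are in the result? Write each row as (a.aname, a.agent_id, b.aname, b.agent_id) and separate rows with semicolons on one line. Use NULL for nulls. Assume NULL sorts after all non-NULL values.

(Alice, NULL, NULL, NULL); (Dave, 3, Dave, 3); (Dave, 3, Heidi, 4); (Dave, 3, Raj, 3); (Dave, 3, Uma, 4); (Dave, 3, Uma, 7); (Heidi, 4, Heidi, 4); (Heidi, 4, Uma, 4); (Heidi, 4, Uma, 7); (Raj, 3, Dave, 3); (Raj, 3, Heidi, 4); (Raj, 3, Raj, 3); (Raj, 3, Uma, 4); (Raj, 3, Uma, 7); (Uma, 4, Heidi, 4); (Uma, 4, Uma, 4); (Uma, 4, Uma, 7); (Uma, 7, Uma, 7)

LEFT JOIN keeps every row from `agents a`; unmatched rows get NULL for `agents b`'s columns.
Matching on a.agent_id <= b.agent_id. A NULL in a compared column never satisfies the condition.
Matched pairs: 17; unmatched a rows kept: 1.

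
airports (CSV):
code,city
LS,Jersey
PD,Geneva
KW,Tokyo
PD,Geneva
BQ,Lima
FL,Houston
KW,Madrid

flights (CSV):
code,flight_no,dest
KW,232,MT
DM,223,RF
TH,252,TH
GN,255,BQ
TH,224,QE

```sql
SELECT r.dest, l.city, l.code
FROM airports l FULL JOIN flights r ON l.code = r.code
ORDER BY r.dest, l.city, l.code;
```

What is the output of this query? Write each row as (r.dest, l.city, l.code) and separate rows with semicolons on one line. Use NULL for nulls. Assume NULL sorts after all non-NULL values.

FULL OUTER JOIN keeps every row from both sides; unmatched rows get NULL for the other side's columns.
Matching on l.code = r.code.
- l row (code=LS): no match → kept, r columns NULL.
- l row (code=PD): no match → kept, r columns NULL.
- l row (code=KW): matches 1 r row(s) → 1 output row(s).
- l row (code=PD): no match → kept, r columns NULL.
- l row (code=BQ): no match → kept, r columns NULL.
- l row (code=FL): no match → kept, r columns NULL.
- l row (code=KW): matches 1 r row(s) → 1 output row(s).
- 4 r row(s) had no l match → kept, l columns NULL.

(BQ, NULL, NULL); (MT, Madrid, KW); (MT, Tokyo, KW); (QE, NULL, NULL); (RF, NULL, NULL); (TH, NULL, NULL); (NULL, Geneva, PD); (NULL, Geneva, PD); (NULL, Houston, FL); (NULL, Jersey, LS); (NULL, Lima, BQ)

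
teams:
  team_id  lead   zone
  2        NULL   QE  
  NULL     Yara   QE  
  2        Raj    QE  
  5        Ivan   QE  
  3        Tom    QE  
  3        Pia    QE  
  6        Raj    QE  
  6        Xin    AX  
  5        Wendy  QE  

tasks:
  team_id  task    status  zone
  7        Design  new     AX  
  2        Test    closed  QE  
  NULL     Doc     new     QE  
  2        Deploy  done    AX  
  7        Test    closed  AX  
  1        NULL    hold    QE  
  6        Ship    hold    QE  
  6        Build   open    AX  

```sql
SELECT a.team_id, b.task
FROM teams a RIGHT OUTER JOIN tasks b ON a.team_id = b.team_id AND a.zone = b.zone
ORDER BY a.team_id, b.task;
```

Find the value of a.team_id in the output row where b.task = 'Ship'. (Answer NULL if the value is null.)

RIGHT JOIN keeps every row from `tasks`; unmatched rows get NULL for `teams`'s columns.
Matching on a.team_id = b.team_id AND a.zone = b.zone. A NULL in a compared column never satisfies the condition.
Matched pairs: 4; unmatched b rows kept: 5.

6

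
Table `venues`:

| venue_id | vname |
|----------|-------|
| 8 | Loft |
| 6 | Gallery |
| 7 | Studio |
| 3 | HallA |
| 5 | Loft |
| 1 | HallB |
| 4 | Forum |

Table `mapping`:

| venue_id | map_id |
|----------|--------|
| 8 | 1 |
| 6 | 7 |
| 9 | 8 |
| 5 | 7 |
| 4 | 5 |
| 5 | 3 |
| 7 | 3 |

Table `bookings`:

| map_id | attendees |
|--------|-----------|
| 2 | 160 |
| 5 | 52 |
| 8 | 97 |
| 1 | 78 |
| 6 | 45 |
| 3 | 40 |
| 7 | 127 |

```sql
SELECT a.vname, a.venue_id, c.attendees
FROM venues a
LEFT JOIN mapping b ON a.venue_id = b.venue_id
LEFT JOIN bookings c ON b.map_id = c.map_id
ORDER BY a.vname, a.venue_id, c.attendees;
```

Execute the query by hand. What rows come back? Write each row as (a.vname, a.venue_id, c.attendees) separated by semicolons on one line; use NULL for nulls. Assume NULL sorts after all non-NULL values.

(Forum, 4, 52); (Gallery, 6, 127); (HallA, 3, NULL); (HallB, 1, NULL); (Loft, 5, 40); (Loft, 5, 127); (Loft, 8, 78); (Studio, 7, 40)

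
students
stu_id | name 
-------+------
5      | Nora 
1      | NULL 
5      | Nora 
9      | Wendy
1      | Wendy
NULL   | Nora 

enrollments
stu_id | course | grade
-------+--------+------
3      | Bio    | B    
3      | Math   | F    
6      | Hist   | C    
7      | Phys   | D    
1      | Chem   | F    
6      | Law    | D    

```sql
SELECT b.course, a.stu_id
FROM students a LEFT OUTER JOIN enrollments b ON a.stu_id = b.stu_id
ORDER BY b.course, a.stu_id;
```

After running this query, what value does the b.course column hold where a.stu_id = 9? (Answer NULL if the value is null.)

NULL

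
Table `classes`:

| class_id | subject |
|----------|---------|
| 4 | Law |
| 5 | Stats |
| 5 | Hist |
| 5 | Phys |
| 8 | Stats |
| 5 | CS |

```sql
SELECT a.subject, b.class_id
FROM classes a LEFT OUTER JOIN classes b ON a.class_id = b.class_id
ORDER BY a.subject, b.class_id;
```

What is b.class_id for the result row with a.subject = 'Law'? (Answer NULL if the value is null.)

LEFT JOIN keeps every row from `classes a`; unmatched rows get NULL for `classes b`'s columns.
Matching on a.class_id = b.class_id.
- a[0] class_id=4 → 1 match(es) in b → 1 row(s).
- a[1] class_id=5 → 4 match(es) in b → 4 row(s).
- a[2] class_id=5 → 4 match(es) in b → 4 row(s).
- a[3] class_id=5 → 4 match(es) in b → 4 row(s).
- a[4] class_id=8 → 1 match(es) in b → 1 row(s).
- a[5] class_id=5 → 4 match(es) in b → 4 row(s).

4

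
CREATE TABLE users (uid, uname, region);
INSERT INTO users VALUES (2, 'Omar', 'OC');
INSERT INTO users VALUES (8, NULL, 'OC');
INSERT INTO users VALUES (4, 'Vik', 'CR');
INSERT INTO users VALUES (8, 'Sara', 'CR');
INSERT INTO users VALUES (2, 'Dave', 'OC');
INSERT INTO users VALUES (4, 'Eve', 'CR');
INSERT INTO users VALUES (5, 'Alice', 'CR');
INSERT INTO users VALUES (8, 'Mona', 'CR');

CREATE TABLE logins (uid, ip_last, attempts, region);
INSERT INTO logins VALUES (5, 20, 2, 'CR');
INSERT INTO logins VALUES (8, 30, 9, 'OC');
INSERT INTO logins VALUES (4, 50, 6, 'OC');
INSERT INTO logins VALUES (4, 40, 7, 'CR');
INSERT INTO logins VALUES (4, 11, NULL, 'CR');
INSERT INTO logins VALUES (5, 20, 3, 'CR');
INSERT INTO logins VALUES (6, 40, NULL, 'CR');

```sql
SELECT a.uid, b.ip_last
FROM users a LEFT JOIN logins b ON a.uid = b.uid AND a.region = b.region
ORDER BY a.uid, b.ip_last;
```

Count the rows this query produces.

11

LEFT JOIN keeps every row from `users`; unmatched rows get NULL for `logins`'s columns.
Matching on a.uid = b.uid AND a.region = b.region.
- a row (uid=2, region=OC): no match → kept, b columns NULL.
- a row (uid=8, region=OC): matches 1 b row(s) → 1 output row(s).
- a row (uid=4, region=CR): matches 2 b row(s) → 2 output row(s).
- a row (uid=8, region=CR): no match → kept, b columns NULL.
- a row (uid=2, region=OC): no match → kept, b columns NULL.
- a row (uid=4, region=CR): matches 2 b row(s) → 2 output row(s).
- a row (uid=5, region=CR): matches 2 b row(s) → 2 output row(s).
- a row (uid=8, region=CR): no match → kept, b columns NULL.
Total: 7 matched + 4 padded = 11 rows.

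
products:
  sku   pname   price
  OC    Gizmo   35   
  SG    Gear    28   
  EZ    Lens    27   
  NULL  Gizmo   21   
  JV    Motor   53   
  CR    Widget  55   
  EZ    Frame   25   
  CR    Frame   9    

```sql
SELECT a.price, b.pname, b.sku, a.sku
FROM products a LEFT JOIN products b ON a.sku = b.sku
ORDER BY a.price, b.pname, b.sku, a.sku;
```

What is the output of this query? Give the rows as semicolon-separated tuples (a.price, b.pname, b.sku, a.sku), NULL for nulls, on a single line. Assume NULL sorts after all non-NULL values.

LEFT JOIN keeps every row from `products a`; unmatched rows get NULL for `products b`'s columns.
Matching on a.sku = b.sku. A NULL in a compared column never satisfies the condition.
Matched pairs: 11; unmatched a rows kept: 1.

(9, Frame, CR, CR); (9, Widget, CR, CR); (21, NULL, NULL, NULL); (25, Frame, EZ, EZ); (25, Lens, EZ, EZ); (27, Frame, EZ, EZ); (27, Lens, EZ, EZ); (28, Gear, SG, SG); (35, Gizmo, OC, OC); (53, Motor, JV, JV); (55, Frame, CR, CR); (55, Widget, CR, CR)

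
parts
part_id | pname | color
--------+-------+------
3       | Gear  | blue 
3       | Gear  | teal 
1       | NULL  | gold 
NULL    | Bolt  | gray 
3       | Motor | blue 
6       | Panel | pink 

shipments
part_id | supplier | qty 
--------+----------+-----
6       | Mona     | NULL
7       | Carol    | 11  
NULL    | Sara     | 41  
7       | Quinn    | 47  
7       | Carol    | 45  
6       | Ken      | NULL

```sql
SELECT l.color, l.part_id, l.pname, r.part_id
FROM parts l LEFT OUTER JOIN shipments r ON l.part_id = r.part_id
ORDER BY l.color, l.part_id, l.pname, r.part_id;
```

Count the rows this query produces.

LEFT JOIN keeps every row from `parts`; unmatched rows get NULL for `shipments`'s columns.
Matching on l.part_id = r.part_id. A NULL in a compared column never satisfies the condition.
Matched pairs: 2; unmatched l rows kept: 5.
Total: 2 matched + 5 padded = 7 rows.

7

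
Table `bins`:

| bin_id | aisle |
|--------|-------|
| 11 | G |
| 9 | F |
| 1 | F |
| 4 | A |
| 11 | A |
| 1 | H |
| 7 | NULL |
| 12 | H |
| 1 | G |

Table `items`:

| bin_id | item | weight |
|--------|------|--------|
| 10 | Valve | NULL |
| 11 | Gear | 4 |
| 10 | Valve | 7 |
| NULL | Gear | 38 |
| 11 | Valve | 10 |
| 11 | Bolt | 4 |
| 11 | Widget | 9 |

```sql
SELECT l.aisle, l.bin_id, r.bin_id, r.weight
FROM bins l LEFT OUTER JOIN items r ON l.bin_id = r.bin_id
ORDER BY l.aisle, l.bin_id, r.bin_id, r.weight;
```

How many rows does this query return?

LEFT JOIN keeps every row from `bins`; unmatched rows get NULL for `items`'s columns.
Matching on l.bin_id = r.bin_id. A NULL in a compared column never satisfies the condition.
Matched pairs: 8; unmatched l rows kept: 7.
Total: 8 matched + 7 padded = 15 rows.

15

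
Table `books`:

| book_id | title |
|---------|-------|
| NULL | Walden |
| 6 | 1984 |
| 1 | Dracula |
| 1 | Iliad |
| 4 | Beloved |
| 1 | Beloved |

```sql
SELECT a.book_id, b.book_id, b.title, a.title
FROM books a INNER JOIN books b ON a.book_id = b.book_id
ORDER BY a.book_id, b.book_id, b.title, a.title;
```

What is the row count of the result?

11

INNER JOIN keeps only pairs where the ON condition holds.
Matching on a.book_id = b.book_id. A NULL in a compared column never satisfies the condition.
- a[0] book_id=NULL → no match; dropped.
- a[1] book_id=6 → 1 match(es) in b → 1 row(s).
- a[2] book_id=1 → 3 match(es) in b → 3 row(s).
- a[3] book_id=1 → 3 match(es) in b → 3 row(s).
- a[4] book_id=4 → 1 match(es) in b → 1 row(s).
- a[5] book_id=1 → 3 match(es) in b → 3 row(s).
Total: 11 rows.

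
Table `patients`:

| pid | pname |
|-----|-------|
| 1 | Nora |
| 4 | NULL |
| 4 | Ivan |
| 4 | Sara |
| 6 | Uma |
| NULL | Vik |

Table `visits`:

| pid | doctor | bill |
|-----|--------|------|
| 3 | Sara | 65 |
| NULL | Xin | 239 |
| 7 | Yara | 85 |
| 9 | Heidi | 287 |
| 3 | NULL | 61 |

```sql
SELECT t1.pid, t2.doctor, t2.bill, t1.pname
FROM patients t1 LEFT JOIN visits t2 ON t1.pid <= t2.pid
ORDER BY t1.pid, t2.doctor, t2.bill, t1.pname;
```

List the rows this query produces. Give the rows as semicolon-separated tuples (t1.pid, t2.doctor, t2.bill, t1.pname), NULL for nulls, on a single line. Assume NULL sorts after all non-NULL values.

(1, Heidi, 287, Nora); (1, Sara, 65, Nora); (1, Yara, 85, Nora); (1, NULL, 61, Nora); (4, Heidi, 287, Ivan); (4, Heidi, 287, Sara); (4, Heidi, 287, NULL); (4, Yara, 85, Ivan); (4, Yara, 85, Sara); (4, Yara, 85, NULL); (6, Heidi, 287, Uma); (6, Yara, 85, Uma); (NULL, NULL, NULL, Vik)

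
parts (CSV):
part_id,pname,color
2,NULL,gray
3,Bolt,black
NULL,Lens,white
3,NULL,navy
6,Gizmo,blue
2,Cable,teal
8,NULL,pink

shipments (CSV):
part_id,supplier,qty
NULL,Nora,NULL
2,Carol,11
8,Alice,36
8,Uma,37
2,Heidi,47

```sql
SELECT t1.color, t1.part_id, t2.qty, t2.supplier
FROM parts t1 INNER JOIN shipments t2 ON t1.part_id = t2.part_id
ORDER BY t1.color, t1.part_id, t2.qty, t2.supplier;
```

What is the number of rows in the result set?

6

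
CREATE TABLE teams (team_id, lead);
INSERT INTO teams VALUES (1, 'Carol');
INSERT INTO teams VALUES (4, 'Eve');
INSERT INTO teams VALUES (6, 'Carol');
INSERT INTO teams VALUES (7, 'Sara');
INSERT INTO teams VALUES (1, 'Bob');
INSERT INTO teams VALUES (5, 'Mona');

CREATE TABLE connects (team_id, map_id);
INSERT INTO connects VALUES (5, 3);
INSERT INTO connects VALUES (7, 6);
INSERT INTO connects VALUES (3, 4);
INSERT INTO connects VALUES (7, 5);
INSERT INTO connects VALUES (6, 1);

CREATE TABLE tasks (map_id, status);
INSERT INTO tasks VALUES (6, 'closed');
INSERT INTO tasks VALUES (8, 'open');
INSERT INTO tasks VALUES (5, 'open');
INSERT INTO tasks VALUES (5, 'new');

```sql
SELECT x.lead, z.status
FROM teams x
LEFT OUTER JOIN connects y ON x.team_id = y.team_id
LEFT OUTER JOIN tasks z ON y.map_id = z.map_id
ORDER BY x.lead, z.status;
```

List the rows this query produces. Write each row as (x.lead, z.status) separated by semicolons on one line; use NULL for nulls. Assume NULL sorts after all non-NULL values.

(Bob, NULL); (Carol, NULL); (Carol, NULL); (Eve, NULL); (Mona, NULL); (Sara, closed); (Sara, new); (Sara, open)

Step 1 — x LEFT JOIN y on team_id → 7 row(s).
Then LEFT JOIN `tasks z` on map_id: each of those 7 rows is kept; rows whose y.map_id has no match in z get NULL for z's columns.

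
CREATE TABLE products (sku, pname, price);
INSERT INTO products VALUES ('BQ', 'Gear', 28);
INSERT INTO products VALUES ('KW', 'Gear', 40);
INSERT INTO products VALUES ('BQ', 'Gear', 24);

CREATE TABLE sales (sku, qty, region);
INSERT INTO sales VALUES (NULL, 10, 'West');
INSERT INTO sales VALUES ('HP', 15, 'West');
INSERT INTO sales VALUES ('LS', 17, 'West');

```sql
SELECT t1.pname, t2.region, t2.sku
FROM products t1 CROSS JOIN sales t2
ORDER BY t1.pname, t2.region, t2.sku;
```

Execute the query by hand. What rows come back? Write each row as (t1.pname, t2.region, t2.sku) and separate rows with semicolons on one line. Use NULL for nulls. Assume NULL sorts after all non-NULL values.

(Gear, West, HP); (Gear, West, HP); (Gear, West, HP); (Gear, West, LS); (Gear, West, LS); (Gear, West, LS); (Gear, West, NULL); (Gear, West, NULL); (Gear, West, NULL)

CROSS JOIN pairs every row of `products` with every row of `sales`: 3 × 3 = 9 rows.
After projecting and ordering:
t1.pname | t2.region | t2.sku
Gear | West | HP
Gear | West | HP
Gear | West | HP
Gear | West | LS
Gear | West | LS
Gear | West | LS
Gear | West | NULL
Gear | West | NULL
Gear | West | NULL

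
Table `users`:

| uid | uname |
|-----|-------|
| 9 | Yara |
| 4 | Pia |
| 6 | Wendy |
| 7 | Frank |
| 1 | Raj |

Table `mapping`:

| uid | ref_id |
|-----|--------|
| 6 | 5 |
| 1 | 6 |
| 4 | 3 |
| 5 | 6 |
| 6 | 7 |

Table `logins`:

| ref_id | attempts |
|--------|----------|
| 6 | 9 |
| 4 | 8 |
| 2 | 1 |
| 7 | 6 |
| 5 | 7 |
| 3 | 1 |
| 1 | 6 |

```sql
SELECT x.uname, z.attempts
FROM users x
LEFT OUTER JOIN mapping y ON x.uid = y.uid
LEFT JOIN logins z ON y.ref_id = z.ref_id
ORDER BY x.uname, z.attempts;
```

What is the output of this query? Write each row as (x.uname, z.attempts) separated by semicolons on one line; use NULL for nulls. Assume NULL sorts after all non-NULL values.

Evaluate left to right. First `users x LEFT JOIN mapping y` on uid: 6 row(s).
Then LEFT JOIN `logins z` on ref_id: each of those 6 rows is kept; rows whose y.ref_id has no match in z get NULL for z's columns.

(Frank, NULL); (Pia, 1); (Raj, 9); (Wendy, 6); (Wendy, 7); (Yara, NULL)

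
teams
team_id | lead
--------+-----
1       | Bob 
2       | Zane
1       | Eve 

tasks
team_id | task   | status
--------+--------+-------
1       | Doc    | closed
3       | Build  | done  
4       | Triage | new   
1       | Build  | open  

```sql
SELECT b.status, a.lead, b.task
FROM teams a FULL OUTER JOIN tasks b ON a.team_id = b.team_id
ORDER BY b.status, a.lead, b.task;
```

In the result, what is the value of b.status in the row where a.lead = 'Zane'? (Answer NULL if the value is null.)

NULL

FULL OUTER JOIN keeps every row from both sides; unmatched rows get NULL for the other side's columns.
Matching on a.team_id = b.team_id.
- a (team_id=1) pairs with 2 row(s) of b.
- a (team_id=2) has no partner → padded with NULL.
- a (team_id=1) pairs with 2 row(s) of b.
- 2 b row(s) had no a match → kept, a columns NULL.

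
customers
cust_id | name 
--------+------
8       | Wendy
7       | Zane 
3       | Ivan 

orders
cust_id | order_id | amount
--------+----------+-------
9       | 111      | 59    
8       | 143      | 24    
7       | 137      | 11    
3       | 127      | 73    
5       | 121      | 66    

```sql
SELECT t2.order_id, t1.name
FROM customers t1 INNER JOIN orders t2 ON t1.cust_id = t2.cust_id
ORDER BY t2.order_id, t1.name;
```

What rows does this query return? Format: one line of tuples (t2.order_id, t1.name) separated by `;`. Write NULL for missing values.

(127, Ivan); (137, Zane); (143, Wendy)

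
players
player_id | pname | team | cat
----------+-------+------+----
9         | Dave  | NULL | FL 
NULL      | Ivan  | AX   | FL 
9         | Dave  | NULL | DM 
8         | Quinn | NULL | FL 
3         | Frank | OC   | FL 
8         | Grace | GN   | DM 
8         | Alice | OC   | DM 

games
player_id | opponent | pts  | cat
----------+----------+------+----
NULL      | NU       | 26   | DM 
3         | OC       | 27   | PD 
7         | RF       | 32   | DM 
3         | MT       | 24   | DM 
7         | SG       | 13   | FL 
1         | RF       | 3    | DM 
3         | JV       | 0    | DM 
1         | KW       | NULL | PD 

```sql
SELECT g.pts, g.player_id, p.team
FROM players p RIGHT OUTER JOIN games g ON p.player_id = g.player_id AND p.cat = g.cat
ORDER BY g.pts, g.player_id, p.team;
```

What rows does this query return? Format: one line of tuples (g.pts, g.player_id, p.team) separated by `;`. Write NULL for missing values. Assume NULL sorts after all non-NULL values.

RIGHT JOIN keeps every row from `games`; unmatched rows get NULL for `players`'s columns.
Matching on p.player_id = g.player_id AND p.cat = g.cat. A NULL in a compared column never satisfies the condition.
Matched pairs: 0; unmatched g rows kept: 8.

(0, 3, NULL); (3, 1, NULL); (13, 7, NULL); (24, 3, NULL); (26, NULL, NULL); (27, 3, NULL); (32, 7, NULL); (NULL, 1, NULL)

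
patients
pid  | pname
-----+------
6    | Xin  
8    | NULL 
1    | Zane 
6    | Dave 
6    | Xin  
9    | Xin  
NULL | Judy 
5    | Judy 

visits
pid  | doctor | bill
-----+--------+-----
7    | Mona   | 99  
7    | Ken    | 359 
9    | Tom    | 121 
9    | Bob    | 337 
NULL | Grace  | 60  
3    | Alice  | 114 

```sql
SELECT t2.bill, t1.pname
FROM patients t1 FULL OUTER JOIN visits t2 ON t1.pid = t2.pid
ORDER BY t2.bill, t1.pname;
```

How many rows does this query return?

13

FULL OUTER JOIN keeps every row from both sides; unmatched rows get NULL for the other side's columns.
Matching on t1.pid = t2.pid. A NULL in a compared column never satisfies the condition.
- t1 row (pid=6): no match → kept, t2 columns NULL.
- t1 row (pid=8): no match → kept, t2 columns NULL.
- t1 row (pid=1): no match → kept, t2 columns NULL.
- t1 row (pid=6): no match → kept, t2 columns NULL.
- t1 row (pid=6): no match → kept, t2 columns NULL.
- t1 row (pid=9): matches 2 t2 row(s) → 2 output row(s).
- t1 row (pid=NULL): no match → kept, t2 columns NULL.
- t1 row (pid=5): no match → kept, t2 columns NULL.
- 4 row(s) from t2 found no t1 partner → padded with NULL.
Total: 2 matched + 11 padded = 13 rows.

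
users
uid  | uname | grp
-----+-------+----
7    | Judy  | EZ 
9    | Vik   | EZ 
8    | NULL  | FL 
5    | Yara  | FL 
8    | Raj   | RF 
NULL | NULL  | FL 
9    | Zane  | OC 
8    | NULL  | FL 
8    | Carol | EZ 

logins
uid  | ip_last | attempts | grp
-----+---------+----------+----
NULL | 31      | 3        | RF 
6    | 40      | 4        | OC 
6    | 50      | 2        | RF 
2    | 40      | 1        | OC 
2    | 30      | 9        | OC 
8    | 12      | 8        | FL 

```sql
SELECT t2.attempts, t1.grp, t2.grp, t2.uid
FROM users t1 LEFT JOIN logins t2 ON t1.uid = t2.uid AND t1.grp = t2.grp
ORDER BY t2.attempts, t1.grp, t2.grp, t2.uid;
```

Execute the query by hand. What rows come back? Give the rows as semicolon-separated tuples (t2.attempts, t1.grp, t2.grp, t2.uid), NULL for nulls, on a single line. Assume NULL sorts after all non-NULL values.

LEFT JOIN keeps every row from `users`; unmatched rows get NULL for `logins`'s columns.
Matching on t1.uid = t2.uid AND t1.grp = t2.grp. A NULL in a compared column never satisfies the condition.
- t1[0] uid=7, grp=EZ → no match; kept with NULLs on the t2 side.
- t1[1] uid=9, grp=EZ → no match; kept with NULLs on the t2 side.
- t1[2] uid=8, grp=FL → 1 match(es) in t2 → 1 row(s).
- t1[3] uid=5, grp=FL → no match; kept with NULLs on the t2 side.
- t1[4] uid=8, grp=RF → no match; kept with NULLs on the t2 side.
- t1[5] uid=NULL, grp=FL → no match; kept with NULLs on the t2 side.
- t1[6] uid=9, grp=OC → no match; kept with NULLs on the t2 side.
- t1[7] uid=8, grp=FL → 1 match(es) in t2 → 1 row(s).
- t1[8] uid=8, grp=EZ → no match; kept with NULLs on the t2 side.
After projecting and ordering:
t2.attempts | t1.grp | t2.grp | t2.uid
8 | FL | FL | 8
8 | FL | FL | 8
NULL | EZ | NULL | NULL
NULL | EZ | NULL | NULL
NULL | EZ | NULL | NULL
NULL | FL | NULL | NULL
NULL | FL | NULL | NULL
NULL | OC | NULL | NULL
NULL | RF | NULL | NULL

(8, FL, FL, 8); (8, FL, FL, 8); (NULL, EZ, NULL, NULL); (NULL, EZ, NULL, NULL); (NULL, EZ, NULL, NULL); (NULL, FL, NULL, NULL); (NULL, FL, NULL, NULL); (NULL, OC, NULL, NULL); (NULL, RF, NULL, NULL)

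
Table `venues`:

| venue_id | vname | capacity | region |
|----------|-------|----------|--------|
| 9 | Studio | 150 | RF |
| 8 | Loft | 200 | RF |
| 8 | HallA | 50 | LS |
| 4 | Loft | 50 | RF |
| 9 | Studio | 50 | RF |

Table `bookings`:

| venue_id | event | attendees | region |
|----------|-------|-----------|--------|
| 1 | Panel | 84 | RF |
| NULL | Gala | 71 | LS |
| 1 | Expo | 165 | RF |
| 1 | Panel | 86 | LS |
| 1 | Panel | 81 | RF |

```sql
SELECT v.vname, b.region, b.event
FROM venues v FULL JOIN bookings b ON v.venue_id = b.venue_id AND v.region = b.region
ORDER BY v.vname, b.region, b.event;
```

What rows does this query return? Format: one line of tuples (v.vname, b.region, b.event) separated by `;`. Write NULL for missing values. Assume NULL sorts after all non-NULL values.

FULL OUTER JOIN keeps every row from both sides; unmatched rows get NULL for the other side's columns.
Matching on v.venue_id = b.venue_id AND v.region = b.region. A NULL in a compared column never satisfies the condition.
- v[0] venue_id=9, region=RF → no match; kept with NULLs on the b side.
- v[1] venue_id=8, region=RF → no match; kept with NULLs on the b side.
- v[2] venue_id=8, region=LS → no match; kept with NULLs on the b side.
- v[3] venue_id=4, region=RF → no match; kept with NULLs on the b side.
- v[4] venue_id=9, region=RF → no match; kept with NULLs on the b side.
- plus 5 unmatched b row(s), each kept with NULL v columns.
After projecting and ordering:
v.vname | b.region | b.event
HallA | NULL | NULL
Loft | NULL | NULL
Loft | NULL | NULL
Studio | NULL | NULL
Studio | NULL | NULL
NULL | LS | Gala
NULL | LS | Panel
NULL | RF | Expo
NULL | RF | Panel
NULL | RF | Panel

(HallA, NULL, NULL); (Loft, NULL, NULL); (Loft, NULL, NULL); (Studio, NULL, NULL); (Studio, NULL, NULL); (NULL, LS, Gala); (NULL, LS, Panel); (NULL, RF, Expo); (NULL, RF, Panel); (NULL, RF, Panel)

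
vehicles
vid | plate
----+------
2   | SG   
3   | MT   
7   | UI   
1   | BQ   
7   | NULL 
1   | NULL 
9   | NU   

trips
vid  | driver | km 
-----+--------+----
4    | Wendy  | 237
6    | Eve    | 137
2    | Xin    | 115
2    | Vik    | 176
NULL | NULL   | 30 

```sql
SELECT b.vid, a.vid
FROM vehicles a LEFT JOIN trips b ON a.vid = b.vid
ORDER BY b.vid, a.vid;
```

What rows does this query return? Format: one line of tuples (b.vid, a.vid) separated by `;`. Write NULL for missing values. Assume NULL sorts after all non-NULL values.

(2, 2); (2, 2); (NULL, 1); (NULL, 1); (NULL, 3); (NULL, 7); (NULL, 7); (NULL, 9)

LEFT JOIN keeps every row from `vehicles`; unmatched rows get NULL for `trips`'s columns.
Matching on a.vid = b.vid. A NULL in a compared column never satisfies the condition.
- a[0] vid=2 → 2 match(es) in b → 2 row(s).
- a[1] vid=3 → no match; kept with NULLs on the b side.
- a[2] vid=7 → no match; kept with NULLs on the b side.
- a[3] vid=1 → no match; kept with NULLs on the b side.
- a[4] vid=7 → no match; kept with NULLs on the b side.
- a[5] vid=1 → no match; kept with NULLs on the b side.
- a[6] vid=9 → no match; kept with NULLs on the b side.
After projecting and ordering:
b.vid | a.vid
2 | 2
2 | 2
NULL | 1
NULL | 1
NULL | 3
NULL | 7
NULL | 7
NULL | 9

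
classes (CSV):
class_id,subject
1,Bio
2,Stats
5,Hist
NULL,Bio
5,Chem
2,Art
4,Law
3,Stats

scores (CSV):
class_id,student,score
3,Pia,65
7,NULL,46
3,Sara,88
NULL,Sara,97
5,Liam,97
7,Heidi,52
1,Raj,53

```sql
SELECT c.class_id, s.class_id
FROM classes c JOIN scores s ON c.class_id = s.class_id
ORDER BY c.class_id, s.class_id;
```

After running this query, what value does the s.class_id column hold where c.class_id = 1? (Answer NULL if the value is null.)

INNER JOIN keeps only pairs where the ON condition holds.
Matching on c.class_id = s.class_id. A NULL in a compared column never satisfies the condition.
- class_id=1: 1 matching s row(s), so 1 row(s) emitted.
- class_id=2: no matching s row, dropped.
- class_id=5: 1 matching s row(s), so 1 row(s) emitted.
- class_id=NULL: no matching s row, dropped.
- class_id=5: 1 matching s row(s), so 1 row(s) emitted.
- class_id=2: no matching s row, dropped.
- class_id=4: no matching s row, dropped.
- class_id=3: 2 matching s row(s), so 2 row(s) emitted.

1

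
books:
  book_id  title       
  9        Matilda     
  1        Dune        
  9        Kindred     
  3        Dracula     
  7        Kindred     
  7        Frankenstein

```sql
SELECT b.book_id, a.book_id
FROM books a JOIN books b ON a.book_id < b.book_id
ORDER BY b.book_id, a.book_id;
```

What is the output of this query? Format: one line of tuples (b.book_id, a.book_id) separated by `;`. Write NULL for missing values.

(3, 1); (7, 1); (7, 1); (7, 3); (7, 3); (9, 1); (9, 1); (9, 3); (9, 3); (9, 7); (9, 7); (9, 7); (9, 7)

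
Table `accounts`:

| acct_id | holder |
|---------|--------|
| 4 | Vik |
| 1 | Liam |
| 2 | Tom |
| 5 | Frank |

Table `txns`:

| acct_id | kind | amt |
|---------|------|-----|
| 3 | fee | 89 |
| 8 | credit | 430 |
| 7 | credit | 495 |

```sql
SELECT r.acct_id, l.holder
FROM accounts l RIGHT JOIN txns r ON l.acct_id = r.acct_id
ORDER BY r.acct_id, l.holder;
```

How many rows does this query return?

3

RIGHT JOIN keeps every row from `txns`; unmatched rows get NULL for `accounts`'s columns.
Matching on l.acct_id = r.acct_id.
- l row (acct_id=4): no match.
- l row (acct_id=1): no match.
- l row (acct_id=2): no match.
- l row (acct_id=5): no match.
- plus 3 unmatched r row(s), each kept with NULL l columns.
Total: 0 matched + 3 padded = 3 rows.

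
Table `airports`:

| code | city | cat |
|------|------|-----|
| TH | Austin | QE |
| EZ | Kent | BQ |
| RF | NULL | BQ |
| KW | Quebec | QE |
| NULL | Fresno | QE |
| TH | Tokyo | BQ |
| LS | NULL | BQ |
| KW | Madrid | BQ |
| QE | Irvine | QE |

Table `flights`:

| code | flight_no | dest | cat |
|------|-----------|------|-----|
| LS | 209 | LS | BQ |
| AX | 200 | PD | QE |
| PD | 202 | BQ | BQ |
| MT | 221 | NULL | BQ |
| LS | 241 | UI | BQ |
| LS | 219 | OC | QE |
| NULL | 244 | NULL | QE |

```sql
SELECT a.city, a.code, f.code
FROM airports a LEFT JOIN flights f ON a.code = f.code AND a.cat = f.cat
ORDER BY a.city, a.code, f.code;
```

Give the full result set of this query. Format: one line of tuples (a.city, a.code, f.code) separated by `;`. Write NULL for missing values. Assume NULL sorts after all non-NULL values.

(Austin, TH, NULL); (Fresno, NULL, NULL); (Irvine, QE, NULL); (Kent, EZ, NULL); (Madrid, KW, NULL); (Quebec, KW, NULL); (Tokyo, TH, NULL); (NULL, LS, LS); (NULL, LS, LS); (NULL, RF, NULL)

LEFT JOIN keeps every row from `airports`; unmatched rows get NULL for `flights`'s columns.
Matching on a.code = f.code AND a.cat = f.cat. A NULL in a compared column never satisfies the condition.
Matched pairs: 2; unmatched a rows kept: 8.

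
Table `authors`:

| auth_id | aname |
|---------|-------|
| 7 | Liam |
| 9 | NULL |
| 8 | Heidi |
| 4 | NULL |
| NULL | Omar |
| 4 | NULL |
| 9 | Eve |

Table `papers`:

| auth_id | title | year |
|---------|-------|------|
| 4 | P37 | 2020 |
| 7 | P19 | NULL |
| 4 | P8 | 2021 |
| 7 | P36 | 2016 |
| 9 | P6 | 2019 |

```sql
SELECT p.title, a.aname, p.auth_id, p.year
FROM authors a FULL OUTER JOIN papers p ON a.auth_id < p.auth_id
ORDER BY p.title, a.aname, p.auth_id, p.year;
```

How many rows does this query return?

13

FULL OUTER JOIN keeps every row from both sides; unmatched rows get NULL for the other side's columns.
Matching on a.auth_id < p.auth_id. A NULL in a compared column never satisfies the condition.
Matched pairs: 8; unmatched a rows kept: 3; unmatched p rows kept: 2.
Total: 8 matched + 5 padded = 13 rows.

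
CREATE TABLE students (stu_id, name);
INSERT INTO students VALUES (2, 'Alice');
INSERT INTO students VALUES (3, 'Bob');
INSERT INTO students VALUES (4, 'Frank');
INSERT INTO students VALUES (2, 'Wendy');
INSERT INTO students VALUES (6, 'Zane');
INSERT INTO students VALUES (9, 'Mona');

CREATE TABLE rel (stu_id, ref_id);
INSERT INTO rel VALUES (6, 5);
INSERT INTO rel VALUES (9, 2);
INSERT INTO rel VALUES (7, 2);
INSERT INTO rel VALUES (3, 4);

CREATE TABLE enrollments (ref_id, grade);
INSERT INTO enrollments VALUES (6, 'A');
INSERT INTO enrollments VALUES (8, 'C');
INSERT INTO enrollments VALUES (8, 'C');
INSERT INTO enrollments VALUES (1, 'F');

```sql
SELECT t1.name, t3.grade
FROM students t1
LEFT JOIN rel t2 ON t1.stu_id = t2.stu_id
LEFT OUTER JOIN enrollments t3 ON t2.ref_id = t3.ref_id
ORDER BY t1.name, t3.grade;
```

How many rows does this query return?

Step 1 — t1 LEFT JOIN t2 on stu_id → 6 row(s).
Then LEFT JOIN `enrollments t3` on ref_id: each of those 6 rows is kept; rows whose t2.ref_id has no match in t3 get NULL for t3's columns.
Result: 6 row(s).

6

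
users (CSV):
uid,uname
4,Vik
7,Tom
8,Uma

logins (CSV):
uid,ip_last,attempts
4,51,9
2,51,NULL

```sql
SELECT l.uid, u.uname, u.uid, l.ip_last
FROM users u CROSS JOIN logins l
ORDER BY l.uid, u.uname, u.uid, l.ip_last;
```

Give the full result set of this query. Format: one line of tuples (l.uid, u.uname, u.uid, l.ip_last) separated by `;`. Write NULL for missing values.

CROSS JOIN pairs every row of `users` with every row of `logins`: 3 × 2 = 6 rows.

(2, Tom, 7, 51); (2, Uma, 8, 51); (2, Vik, 4, 51); (4, Tom, 7, 51); (4, Uma, 8, 51); (4, Vik, 4, 51)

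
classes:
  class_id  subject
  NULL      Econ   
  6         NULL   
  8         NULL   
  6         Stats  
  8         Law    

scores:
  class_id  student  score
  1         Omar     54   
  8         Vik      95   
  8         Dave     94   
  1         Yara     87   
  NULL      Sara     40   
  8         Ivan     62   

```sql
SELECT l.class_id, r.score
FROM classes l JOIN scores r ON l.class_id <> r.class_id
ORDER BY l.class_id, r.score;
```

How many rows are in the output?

14

INNER JOIN keeps only pairs where the ON condition holds.
Matching on l.class_id <> r.class_id. A NULL in a compared column never satisfies the condition.
- class_id=NULL: no matching r row, dropped.
- class_id=6: 5 matching r row(s), so 5 row(s) emitted.
- class_id=8: 2 matching r row(s), so 2 row(s) emitted.
- class_id=6: 5 matching r row(s), so 5 row(s) emitted.
- class_id=8: 2 matching r row(s), so 2 row(s) emitted.
Total: 14 rows.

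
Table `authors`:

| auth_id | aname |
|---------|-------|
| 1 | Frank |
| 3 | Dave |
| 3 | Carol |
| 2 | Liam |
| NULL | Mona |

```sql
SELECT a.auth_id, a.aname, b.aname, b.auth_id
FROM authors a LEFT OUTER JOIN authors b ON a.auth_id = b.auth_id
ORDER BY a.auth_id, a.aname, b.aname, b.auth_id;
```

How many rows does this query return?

7

LEFT JOIN keeps every row from `authors a`; unmatched rows get NULL for `authors b`'s columns.
Matching on a.auth_id = b.auth_id. A NULL in a compared column never satisfies the condition.
Matched pairs: 6; unmatched a rows kept: 1.
Total: 6 matched + 1 padded = 7 rows.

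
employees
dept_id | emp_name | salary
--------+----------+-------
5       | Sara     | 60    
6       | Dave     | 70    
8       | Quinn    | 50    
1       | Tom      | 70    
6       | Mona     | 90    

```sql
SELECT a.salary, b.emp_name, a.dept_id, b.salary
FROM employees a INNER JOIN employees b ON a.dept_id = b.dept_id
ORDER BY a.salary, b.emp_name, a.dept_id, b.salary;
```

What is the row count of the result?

7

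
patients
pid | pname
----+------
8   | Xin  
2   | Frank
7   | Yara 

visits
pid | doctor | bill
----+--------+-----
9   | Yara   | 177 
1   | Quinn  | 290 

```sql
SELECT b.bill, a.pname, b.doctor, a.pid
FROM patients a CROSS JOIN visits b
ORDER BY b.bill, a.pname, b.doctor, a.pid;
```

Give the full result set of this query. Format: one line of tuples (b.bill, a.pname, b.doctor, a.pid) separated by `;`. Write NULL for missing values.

(177, Frank, Yara, 2); (177, Xin, Yara, 8); (177, Yara, Yara, 7); (290, Frank, Quinn, 2); (290, Xin, Quinn, 8); (290, Yara, Quinn, 7)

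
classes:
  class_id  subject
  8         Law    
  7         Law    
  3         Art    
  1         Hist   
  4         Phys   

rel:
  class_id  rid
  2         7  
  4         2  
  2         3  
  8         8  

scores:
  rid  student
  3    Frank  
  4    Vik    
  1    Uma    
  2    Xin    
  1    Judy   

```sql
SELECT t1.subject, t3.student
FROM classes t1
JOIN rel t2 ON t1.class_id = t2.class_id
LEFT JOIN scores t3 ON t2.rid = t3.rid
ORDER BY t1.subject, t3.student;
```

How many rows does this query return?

Step 1 — t1 INNER JOIN t2 on class_id → 2 row(s).
Then LEFT JOIN `scores t3` on rid: each of those 2 rows is kept; rows whose t2.rid has no match in t3 get NULL for t3's columns.
Result: 2 row(s).

2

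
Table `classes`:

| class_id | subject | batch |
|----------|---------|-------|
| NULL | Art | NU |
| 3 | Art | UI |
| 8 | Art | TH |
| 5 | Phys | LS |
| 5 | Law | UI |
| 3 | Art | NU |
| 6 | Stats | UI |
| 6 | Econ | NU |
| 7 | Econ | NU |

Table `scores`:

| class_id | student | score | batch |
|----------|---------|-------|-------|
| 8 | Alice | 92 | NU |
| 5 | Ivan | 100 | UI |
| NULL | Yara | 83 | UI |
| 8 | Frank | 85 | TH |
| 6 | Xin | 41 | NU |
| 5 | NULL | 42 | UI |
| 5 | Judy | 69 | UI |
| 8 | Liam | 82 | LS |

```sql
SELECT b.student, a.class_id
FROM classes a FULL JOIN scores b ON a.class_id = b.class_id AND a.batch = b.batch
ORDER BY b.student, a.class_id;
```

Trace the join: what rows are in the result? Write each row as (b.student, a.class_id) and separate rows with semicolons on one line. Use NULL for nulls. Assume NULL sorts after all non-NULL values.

(Alice, NULL); (Frank, 8); (Ivan, 5); (Judy, 5); (Liam, NULL); (Xin, 6); (Yara, NULL); (NULL, 3); (NULL, 3); (NULL, 5); (NULL, 5); (NULL, 6); (NULL, 7); (NULL, NULL)

FULL OUTER JOIN keeps every row from both sides; unmatched rows get NULL for the other side's columns.
Matching on a.class_id = b.class_id AND a.batch = b.batch. A NULL in a compared column never satisfies the condition.
- class_id=NULL, batch=NU: no b row matches, row kept with b columns NULL.
- class_id=3, batch=UI: no b row matches, row kept with b columns NULL.
- class_id=8, batch=TH: 1 matching b row(s), so 1 row(s) emitted.
- class_id=5, batch=LS: no b row matches, row kept with b columns NULL.
- class_id=5, batch=UI: 3 matching b row(s), so 3 row(s) emitted.
- class_id=3, batch=NU: no b row matches, row kept with b columns NULL.
- class_id=6, batch=UI: no b row matches, row kept with b columns NULL.
- class_id=6, batch=NU: 1 matching b row(s), so 1 row(s) emitted.
- class_id=7, batch=NU: no b row matches, row kept with b columns NULL.
- 3 row(s) from b found no a partner → padded with NULL.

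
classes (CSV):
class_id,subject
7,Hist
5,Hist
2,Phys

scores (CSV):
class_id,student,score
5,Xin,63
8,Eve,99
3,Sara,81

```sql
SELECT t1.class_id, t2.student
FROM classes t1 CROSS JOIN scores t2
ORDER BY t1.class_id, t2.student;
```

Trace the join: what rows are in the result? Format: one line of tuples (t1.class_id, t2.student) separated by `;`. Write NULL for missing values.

(2, Eve); (2, Sara); (2, Xin); (5, Eve); (5, Sara); (5, Xin); (7, Eve); (7, Sara); (7, Xin)

CROSS JOIN pairs every row of `classes` with every row of `scores`: 3 × 3 = 9 rows.
After projecting and ordering:
t1.class_id | t2.student
2 | Eve
2 | Sara
2 | Xin
5 | Eve
5 | Sara
5 | Xin
7 | Eve
7 | Sara
7 | Xin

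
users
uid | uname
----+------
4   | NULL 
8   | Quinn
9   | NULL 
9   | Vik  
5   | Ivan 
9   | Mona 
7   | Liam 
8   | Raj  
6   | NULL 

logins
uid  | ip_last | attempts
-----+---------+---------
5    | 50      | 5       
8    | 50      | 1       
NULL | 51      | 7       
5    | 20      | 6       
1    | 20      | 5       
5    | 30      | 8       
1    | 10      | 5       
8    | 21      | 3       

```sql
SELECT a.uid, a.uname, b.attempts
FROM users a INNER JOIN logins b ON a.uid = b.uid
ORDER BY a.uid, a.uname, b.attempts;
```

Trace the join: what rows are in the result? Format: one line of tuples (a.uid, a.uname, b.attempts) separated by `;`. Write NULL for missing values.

INNER JOIN keeps only pairs where the ON condition holds.
Matching on a.uid = b.uid. A NULL in a compared column never satisfies the condition.
- uid=4: no matching b row, dropped.
- uid=8: 2 matching b row(s), so 2 row(s) emitted.
- uid=9: no matching b row, dropped.
- uid=9: no matching b row, dropped.
- uid=5: 3 matching b row(s), so 3 row(s) emitted.
- uid=9: no matching b row, dropped.
- uid=7: no matching b row, dropped.
- uid=8: 2 matching b row(s), so 2 row(s) emitted.
- uid=6: no matching b row, dropped.
After projecting and ordering:
a.uid | a.uname | b.attempts
5 | Ivan | 5
5 | Ivan | 6
5 | Ivan | 8
8 | Quinn | 1
8 | Quinn | 3
8 | Raj | 1
8 | Raj | 3

(5, Ivan, 5); (5, Ivan, 6); (5, Ivan, 8); (8, Quinn, 1); (8, Quinn, 3); (8, Raj, 1); (8, Raj, 3)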